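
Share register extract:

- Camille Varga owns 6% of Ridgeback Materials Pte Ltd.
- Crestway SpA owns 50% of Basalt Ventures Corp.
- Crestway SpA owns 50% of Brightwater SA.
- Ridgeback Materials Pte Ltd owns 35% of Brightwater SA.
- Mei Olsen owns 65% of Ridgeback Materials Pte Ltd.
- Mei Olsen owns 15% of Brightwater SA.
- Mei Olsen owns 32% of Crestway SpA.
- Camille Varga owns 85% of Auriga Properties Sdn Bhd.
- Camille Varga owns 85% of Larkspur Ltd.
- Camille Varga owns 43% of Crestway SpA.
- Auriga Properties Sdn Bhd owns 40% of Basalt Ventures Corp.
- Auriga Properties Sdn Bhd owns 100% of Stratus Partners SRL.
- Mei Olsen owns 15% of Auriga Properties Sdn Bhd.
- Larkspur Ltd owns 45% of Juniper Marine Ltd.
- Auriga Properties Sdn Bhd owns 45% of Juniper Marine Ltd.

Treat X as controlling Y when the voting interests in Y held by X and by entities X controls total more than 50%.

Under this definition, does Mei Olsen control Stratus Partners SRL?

No

Mei holds 65% of Ridgeback, so Mei controls Ridgeback.
Neither Mei nor any entity Mei controls holds any voting interest in Stratus.
So Mei does not control Stratus.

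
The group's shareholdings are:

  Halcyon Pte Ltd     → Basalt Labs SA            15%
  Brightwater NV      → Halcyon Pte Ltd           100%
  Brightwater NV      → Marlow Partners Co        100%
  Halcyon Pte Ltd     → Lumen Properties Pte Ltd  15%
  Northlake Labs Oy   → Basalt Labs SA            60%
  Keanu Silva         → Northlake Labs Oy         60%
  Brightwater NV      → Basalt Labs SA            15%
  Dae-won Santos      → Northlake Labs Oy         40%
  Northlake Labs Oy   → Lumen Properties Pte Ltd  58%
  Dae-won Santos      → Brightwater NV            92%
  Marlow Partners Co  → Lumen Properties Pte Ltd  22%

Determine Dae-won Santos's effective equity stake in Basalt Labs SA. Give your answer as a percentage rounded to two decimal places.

51.60%

Dae-won reaches Basalt along 3 paths.
Via Brightwater → Halcyon: 92% × 100% × 15% = 13.8%.
Via Northlake: 40% × 60% = 24%.
Via Brightwater: 92% × 15% = 13.8%.
Total: 13.8% + 24% + 13.8% = 51.6%.
Rounded: 51.60%.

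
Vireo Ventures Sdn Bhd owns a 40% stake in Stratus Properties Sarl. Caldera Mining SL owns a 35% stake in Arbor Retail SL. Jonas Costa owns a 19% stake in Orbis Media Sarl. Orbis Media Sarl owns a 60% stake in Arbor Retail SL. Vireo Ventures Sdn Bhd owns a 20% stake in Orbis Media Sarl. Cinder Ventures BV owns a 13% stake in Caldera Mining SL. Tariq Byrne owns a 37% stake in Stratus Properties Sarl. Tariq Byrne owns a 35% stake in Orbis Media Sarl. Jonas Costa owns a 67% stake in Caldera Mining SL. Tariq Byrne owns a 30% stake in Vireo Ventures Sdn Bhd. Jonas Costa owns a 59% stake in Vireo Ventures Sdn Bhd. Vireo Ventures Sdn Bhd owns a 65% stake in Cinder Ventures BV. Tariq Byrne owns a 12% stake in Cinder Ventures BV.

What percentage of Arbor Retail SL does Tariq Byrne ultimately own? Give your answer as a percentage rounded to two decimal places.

Tariq reaches Arbor along 4 paths.
Via Vireo → Orbis: 30% × 20% × 60% = 3.6%.
Via Orbis: 35% × 60% = 21%.
Via Cinder → Caldera: 12% × 13% × 35% = 0.546%.
Via Vireo → Cinder → Caldera: 30% × 65% × 13% × 35% = 0.88725%.
Total: 3.6% + 21% + 0.546% + 0.88725% = 26.03325%.
Rounded: 26.03%.

26.03%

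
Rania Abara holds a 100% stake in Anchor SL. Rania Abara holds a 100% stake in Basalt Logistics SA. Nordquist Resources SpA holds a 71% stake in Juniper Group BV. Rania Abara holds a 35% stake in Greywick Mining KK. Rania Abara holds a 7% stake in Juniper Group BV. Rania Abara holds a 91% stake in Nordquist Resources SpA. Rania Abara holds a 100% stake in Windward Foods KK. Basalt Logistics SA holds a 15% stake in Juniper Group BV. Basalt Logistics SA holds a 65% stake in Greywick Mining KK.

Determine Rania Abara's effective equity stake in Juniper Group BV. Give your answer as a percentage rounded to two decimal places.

Rania reaches Juniper along 3 paths.
Via Nordquist: 91% × 71% = 64.61%.
Via Basalt: 100% × 15% = 15%.
Direct stake: 7% = 7%.
Total: 64.61% + 15% + 7% = 86.61%.

86.61%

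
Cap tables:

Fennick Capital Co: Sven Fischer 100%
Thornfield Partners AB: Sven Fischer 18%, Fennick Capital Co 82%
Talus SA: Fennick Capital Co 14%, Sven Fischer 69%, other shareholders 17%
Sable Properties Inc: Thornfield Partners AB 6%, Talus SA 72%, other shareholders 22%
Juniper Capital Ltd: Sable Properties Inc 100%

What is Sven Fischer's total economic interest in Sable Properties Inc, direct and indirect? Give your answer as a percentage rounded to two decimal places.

65.76%

Sven reaches Sable along 4 paths.
Via Thornfield: 18% × 6% = 1.08%.
Via Fennick → Thornfield: 100% × 82% × 6% = 4.92%.
Via Fennick → Talus: 100% × 14% × 72% = 10.08%.
Via Talus: 69% × 72% = 49.68%.
Total: 1.08% + 4.92% + 10.08% + 49.68% = 65.76%.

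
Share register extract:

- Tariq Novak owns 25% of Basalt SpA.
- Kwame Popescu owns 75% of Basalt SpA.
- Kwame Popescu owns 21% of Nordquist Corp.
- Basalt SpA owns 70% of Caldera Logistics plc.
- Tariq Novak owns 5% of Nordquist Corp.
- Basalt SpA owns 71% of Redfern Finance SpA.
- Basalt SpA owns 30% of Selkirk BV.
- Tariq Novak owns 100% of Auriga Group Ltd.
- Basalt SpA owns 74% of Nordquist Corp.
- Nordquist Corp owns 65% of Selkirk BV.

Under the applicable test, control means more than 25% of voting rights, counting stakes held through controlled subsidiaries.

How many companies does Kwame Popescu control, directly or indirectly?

Kwame holds 75% of Basalt, so Kwame controls Basalt.
Basalt and Kwame together hold 74% + 21% = 95% of Nordquist, so Kwame controls Nordquist.
Basalt holds 70% of Caldera, so Kwame controls Caldera.
Nordquist and Basalt together hold 65% + 30% = 95% of Selkirk, so Kwame controls Selkirk.
Basalt holds 71% of Redfern, so Kwame controls Redfern.
No other company's threshold is met.
Kwame controls 5 companies.

5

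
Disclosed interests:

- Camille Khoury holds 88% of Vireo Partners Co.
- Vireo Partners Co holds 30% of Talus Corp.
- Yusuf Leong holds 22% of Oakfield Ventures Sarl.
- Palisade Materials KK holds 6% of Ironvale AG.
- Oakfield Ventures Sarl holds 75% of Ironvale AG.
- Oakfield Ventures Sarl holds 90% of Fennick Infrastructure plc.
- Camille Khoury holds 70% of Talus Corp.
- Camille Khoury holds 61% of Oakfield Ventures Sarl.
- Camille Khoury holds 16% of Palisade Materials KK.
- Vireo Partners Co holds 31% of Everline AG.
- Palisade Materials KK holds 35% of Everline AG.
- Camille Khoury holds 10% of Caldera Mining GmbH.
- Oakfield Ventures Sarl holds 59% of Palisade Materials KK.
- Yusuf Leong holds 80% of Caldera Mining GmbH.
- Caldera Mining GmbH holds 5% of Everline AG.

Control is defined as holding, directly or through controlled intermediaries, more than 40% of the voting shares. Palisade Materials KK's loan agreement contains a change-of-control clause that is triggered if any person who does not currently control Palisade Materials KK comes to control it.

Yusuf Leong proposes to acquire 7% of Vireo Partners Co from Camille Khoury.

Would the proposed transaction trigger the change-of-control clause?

The purchase adds only to Yusuf's holdings (Camille's stake shrinks), so Yusuf is the only person who could newly come to control Palisade.
Yusuf holds 80% of Caldera, so Yusuf controls Caldera.
Neither Yusuf nor any entity Yusuf controls holds any voting interest in Palisade.
So before the transaction, Yusuf does not control Palisade.
After the purchase, Yusuf holds 7% of Vireo directly, and Camille's stake falls to 81%.
Yusuf's side now holds 7% of Vireo, not > 40%, so Yusuf still does not control Vireo.
After the transaction, neither Yusuf nor any entity Yusuf controls holds a voting interest in Palisade, so Yusuf still does not control it.
No new person acquires control, so the clause is not triggered.

No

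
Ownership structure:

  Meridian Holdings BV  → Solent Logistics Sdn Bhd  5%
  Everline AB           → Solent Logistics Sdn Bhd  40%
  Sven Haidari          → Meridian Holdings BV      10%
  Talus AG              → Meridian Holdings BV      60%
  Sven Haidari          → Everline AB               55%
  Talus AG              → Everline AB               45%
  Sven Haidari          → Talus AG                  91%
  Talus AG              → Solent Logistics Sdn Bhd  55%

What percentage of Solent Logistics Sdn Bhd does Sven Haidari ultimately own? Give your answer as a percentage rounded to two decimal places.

Sven reaches Solent along 5 paths.
Via Talus → Everline: 91% × 45% × 40% = 16.38%.
Via Everline: 55% × 40% = 22%.
Via Talus: 91% × 55% = 50.05%.
Via Meridian: 10% × 5% = 0.5%.
Via Talus → Meridian: 91% × 60% × 5% = 2.73%.
Total: 16.38% + 22% + 50.05% + 0.5% + 2.73% = 91.66%.

91.66%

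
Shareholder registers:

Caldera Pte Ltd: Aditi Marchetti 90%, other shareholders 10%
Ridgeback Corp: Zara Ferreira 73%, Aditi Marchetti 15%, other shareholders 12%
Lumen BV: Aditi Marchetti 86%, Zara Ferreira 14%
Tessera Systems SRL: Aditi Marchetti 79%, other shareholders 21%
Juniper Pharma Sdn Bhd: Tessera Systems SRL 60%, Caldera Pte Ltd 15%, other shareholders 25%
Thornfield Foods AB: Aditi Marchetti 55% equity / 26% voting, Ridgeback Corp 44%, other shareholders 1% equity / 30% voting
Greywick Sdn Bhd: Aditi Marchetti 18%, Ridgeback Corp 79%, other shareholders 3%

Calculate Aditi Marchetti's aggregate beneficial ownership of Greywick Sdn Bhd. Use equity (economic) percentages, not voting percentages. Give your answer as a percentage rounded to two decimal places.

Aditi reaches Greywick along 2 paths.
Direct stake: 18% = 18%.
Via Ridgeback: 15% × 79% = 11.85%.
Total: 18% + 11.85% = 29.85%.

29.85%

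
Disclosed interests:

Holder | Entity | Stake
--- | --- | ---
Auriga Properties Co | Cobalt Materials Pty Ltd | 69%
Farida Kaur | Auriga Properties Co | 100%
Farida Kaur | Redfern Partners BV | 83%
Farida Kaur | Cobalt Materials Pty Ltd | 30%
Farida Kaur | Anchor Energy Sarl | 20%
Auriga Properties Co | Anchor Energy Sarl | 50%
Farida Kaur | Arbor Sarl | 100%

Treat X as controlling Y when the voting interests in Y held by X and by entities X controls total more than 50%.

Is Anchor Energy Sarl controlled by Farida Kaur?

Yes

Farida holds 100% of Auriga, so Farida controls Auriga.
Auriga and Farida together hold 50% + 20% = 70% of Anchor, so Farida controls Anchor.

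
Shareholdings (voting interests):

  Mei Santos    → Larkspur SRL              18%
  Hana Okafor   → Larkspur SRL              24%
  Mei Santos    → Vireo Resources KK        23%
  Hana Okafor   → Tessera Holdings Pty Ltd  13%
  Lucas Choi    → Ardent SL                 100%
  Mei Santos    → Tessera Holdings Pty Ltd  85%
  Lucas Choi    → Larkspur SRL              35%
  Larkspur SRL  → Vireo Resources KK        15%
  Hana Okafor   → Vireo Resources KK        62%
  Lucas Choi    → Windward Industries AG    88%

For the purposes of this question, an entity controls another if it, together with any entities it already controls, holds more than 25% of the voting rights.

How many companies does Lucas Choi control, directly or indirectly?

Lucas holds 35% of Larkspur, so Lucas controls Larkspur.
Lucas holds 100% of Ardent, so Lucas controls Ardent.
Lucas holds 88% of Windward, so Lucas controls Windward.
No other company's threshold is met.
Lucas controls 3 companies.

3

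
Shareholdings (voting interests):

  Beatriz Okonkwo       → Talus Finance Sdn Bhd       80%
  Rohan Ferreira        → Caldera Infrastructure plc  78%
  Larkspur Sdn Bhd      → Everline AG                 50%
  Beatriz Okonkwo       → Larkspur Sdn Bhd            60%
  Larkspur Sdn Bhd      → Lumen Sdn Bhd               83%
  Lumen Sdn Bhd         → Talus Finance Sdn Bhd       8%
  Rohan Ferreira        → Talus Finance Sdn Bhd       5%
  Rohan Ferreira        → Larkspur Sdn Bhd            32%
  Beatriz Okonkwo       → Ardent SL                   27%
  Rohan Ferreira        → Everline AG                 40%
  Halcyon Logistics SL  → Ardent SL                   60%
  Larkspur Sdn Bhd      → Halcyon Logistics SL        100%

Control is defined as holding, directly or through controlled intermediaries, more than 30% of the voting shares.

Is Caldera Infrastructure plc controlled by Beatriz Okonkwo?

Beatriz holds 60% of Larkspur, so Beatriz controls Larkspur.
Larkspur holds 100% of Halcyon, so Beatriz controls Halcyon.
Larkspur holds 83% of Lumen, so Beatriz controls Lumen.
Halcyon and Beatriz together hold 60% + 27% = 87% of Ardent, so Beatriz controls Ardent.
Beatriz and Lumen together hold 80% + 8% = 88% of Talus, so Beatriz controls Talus.
Larkspur holds 50% of Everline, so Beatriz controls Everline.
Neither Beatriz nor any entity Beatriz controls holds any voting interest in Caldera.
So Beatriz does not control Caldera.

No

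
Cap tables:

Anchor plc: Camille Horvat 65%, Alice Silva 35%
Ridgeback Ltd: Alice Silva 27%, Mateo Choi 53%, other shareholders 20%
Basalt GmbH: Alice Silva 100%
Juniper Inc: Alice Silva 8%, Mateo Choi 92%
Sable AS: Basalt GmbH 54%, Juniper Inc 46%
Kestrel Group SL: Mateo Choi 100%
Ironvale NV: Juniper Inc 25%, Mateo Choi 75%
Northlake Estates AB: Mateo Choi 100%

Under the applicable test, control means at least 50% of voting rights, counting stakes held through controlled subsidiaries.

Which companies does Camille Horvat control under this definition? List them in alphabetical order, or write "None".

Camille holds 65% of Anchor, so Camille controls Anchor.
No other company's threshold is met.

Anchor plc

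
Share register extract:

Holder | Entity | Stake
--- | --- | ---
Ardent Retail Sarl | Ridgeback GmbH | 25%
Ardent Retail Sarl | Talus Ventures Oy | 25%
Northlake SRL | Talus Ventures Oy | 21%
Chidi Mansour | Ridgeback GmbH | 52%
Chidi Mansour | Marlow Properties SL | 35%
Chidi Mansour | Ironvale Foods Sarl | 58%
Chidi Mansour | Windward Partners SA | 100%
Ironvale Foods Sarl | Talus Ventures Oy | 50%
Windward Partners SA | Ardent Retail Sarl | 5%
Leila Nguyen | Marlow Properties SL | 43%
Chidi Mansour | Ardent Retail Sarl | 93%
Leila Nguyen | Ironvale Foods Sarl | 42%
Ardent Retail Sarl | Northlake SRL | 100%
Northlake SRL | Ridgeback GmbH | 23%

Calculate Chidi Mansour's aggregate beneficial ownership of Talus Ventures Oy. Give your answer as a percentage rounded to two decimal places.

Chidi reaches Talus along 5 paths.
Via Ironvale: 58% × 50% = 29%.
Via Ardent: 93% × 25% = 23.25%.
Via Windward → Ardent: 100% × 5% × 25% = 1.25%.
Via Ardent → Northlake: 93% × 100% × 21% = 19.53%.
Via Windward → Ardent → Northlake: 100% × 5% × 100% × 21% = 1.05%.
Total: 29% + 23.25% + 1.25% + 19.53% + 1.05% = 74.08%.

74.08%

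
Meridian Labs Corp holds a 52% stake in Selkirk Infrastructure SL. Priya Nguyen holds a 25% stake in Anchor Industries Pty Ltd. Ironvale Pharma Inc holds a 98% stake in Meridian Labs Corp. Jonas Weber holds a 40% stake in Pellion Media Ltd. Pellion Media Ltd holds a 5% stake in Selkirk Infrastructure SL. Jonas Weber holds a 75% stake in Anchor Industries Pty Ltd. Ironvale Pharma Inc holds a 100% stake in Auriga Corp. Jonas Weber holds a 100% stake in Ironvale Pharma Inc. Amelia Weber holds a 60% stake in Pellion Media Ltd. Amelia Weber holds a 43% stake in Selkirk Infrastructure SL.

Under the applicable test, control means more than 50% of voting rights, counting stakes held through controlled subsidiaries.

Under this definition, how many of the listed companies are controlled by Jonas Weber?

Jonas holds 100% of Ironvale, so Jonas controls Ironvale.
Ironvale holds 98% of Meridian, so Jonas controls Meridian.
Ironvale holds 100% of Auriga, so Jonas controls Auriga.
Meridian holds 52% of Selkirk, so Jonas controls Selkirk.
Jonas holds 75% of Anchor, so Jonas controls Anchor.
No other company's threshold is met.
Jonas controls 5 companies.

5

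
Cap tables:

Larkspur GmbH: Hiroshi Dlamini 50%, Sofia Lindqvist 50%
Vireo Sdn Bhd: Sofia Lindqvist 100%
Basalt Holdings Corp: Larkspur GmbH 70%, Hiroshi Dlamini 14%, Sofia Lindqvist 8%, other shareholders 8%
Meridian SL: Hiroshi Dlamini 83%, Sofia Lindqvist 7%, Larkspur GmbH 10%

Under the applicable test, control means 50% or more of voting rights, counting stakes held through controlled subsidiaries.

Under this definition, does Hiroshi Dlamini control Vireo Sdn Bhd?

No

Hiroshi holds 50% of Larkspur, so Hiroshi controls Larkspur.
Larkspur and Hiroshi together hold 70% + 14% = 84% of Basalt, so Hiroshi controls Basalt.
Hiroshi and Larkspur together hold 83% + 10% = 93% of Meridian, so Hiroshi controls Meridian.
Neither Hiroshi nor any entity Hiroshi controls holds any voting interest in Vireo.
So Hiroshi does not control Vireo.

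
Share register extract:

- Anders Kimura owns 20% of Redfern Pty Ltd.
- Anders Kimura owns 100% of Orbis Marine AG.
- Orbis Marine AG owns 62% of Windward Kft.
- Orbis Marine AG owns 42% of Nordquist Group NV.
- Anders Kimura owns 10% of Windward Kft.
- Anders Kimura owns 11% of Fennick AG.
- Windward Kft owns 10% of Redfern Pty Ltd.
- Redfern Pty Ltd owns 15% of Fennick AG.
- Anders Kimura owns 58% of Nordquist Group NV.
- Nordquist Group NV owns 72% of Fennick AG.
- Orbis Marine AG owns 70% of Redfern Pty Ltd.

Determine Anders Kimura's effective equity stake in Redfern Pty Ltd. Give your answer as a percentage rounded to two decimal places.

97.20%

Anders reaches Redfern along 4 paths.
Via Orbis: 100% × 70% = 70%.
Via Orbis → Windward: 100% × 62% × 10% = 6.2%.
Via Windward: 10% × 10% = 1%.
Direct stake: 20% = 20%.
Total: 70% + 6.2% + 1% + 20% = 97.2%.
Rounded: 97.20%.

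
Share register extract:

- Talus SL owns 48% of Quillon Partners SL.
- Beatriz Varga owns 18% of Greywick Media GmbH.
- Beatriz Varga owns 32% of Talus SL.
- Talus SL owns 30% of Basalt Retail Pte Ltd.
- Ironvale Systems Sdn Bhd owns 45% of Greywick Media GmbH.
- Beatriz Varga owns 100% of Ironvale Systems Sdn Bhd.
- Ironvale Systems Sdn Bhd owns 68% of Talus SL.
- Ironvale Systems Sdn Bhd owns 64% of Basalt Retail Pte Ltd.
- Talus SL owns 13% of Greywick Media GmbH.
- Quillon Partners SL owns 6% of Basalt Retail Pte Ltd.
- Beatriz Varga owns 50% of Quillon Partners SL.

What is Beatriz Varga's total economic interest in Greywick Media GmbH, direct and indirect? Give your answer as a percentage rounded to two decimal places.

Beatriz reaches Greywick along 4 paths.
Via Ironvale → Talus: 100% × 68% × 13% = 8.84%.
Via Talus: 32% × 13% = 4.16%.
Via Ironvale: 100% × 45% = 45%.
Direct stake: 18% = 18%.
Total: 8.84% + 4.16% + 45% + 18% = 76%.
Rounded: 76.00%.

76.00%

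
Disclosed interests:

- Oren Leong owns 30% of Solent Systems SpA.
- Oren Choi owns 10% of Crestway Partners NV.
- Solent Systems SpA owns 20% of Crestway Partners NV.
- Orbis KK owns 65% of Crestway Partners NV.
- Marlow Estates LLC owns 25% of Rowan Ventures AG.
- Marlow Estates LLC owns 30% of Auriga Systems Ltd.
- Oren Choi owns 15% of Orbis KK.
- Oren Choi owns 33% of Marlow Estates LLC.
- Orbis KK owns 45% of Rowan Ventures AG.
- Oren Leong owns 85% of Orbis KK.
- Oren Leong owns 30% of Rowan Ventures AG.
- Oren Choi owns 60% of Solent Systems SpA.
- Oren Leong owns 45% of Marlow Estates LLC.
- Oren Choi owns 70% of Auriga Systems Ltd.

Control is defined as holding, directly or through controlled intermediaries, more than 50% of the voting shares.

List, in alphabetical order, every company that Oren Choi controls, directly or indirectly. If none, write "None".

Oren Choi holds 60% of Solent, so Oren Choi controls Solent.
Oren Choi holds 70% of Auriga, so Oren Choi controls Auriga.
No other company's threshold is met.

Auriga Systems Ltd, Solent Systems SpA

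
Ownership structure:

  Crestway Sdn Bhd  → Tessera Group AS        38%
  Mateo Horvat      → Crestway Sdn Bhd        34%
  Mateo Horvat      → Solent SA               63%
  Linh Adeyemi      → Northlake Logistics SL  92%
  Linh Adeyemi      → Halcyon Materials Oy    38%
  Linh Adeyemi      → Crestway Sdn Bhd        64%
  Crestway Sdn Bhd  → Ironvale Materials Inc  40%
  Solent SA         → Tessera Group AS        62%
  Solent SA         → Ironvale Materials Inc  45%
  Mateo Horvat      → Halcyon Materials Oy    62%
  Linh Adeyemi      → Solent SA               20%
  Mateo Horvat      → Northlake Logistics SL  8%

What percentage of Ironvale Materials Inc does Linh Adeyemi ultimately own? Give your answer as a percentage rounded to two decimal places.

34.60%

Linh reaches Ironvale along 2 paths.
Via Solent: 20% × 45% = 9%.
Via Crestway: 64% × 40% = 25.6%.
Total: 9% + 25.6% = 34.6%.
Rounded: 34.60%.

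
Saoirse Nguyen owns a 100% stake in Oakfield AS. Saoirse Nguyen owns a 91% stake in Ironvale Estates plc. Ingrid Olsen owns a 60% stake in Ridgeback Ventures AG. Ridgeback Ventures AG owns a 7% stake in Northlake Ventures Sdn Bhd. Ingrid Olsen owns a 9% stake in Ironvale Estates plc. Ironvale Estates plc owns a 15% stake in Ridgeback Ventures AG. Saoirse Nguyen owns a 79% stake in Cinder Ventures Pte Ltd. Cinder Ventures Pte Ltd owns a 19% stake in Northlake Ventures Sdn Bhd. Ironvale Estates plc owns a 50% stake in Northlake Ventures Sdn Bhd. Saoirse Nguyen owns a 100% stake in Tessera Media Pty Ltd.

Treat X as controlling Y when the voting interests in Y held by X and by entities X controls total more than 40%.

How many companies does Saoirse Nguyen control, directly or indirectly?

5

Saoirse holds 91% of Ironvale, so Saoirse controls Ironvale.
Saoirse holds 100% of Tessera, so Saoirse controls Tessera.
Saoirse holds 79% of Cinder, so Saoirse controls Cinder.
Saoirse holds 100% of Oakfield, so Saoirse controls Oakfield.
Cinder and Ironvale together hold 19% + 50% = 69% of Northlake, so Saoirse controls Northlake.
No other company's threshold is met.
Saoirse controls 5 companies.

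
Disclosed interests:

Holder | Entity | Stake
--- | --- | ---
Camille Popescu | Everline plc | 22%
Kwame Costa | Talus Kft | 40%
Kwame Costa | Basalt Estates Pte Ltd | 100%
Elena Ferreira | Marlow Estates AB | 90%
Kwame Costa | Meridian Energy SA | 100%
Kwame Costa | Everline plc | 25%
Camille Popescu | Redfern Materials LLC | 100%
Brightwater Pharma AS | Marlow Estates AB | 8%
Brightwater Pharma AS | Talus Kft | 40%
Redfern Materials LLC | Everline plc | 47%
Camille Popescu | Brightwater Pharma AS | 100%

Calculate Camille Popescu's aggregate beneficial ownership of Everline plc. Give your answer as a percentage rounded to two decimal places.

69.00%

Camille reaches Everline along 2 paths.
Via Redfern: 100% × 47% = 47%.
Direct stake: 22% = 22%.
Total: 47% + 22% = 69%.
Rounded: 69.00%.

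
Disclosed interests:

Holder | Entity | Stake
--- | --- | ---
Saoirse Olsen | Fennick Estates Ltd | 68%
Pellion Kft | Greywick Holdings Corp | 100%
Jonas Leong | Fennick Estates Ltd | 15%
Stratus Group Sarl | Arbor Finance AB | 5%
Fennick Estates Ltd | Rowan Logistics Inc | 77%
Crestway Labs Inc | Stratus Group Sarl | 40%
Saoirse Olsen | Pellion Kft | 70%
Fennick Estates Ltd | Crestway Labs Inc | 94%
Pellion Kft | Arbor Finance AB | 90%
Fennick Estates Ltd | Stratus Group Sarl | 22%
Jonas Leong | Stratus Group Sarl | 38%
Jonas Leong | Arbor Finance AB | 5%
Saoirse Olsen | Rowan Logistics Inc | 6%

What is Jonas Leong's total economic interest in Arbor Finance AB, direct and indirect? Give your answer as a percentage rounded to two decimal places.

7.35%

Jonas reaches Arbor along 4 paths.
Via Fennick → Crestway → Stratus: 15% × 94% × 40% × 5% = 0.282%.
Via Stratus: 38% × 5% = 1.9%.
Via Fennick → Stratus: 15% × 22% × 5% = 0.165%.
Direct stake: 5% = 5%.
Total: 0.282% + 1.9% + 0.165% + 5% = 7.347%.
Rounded: 7.35%.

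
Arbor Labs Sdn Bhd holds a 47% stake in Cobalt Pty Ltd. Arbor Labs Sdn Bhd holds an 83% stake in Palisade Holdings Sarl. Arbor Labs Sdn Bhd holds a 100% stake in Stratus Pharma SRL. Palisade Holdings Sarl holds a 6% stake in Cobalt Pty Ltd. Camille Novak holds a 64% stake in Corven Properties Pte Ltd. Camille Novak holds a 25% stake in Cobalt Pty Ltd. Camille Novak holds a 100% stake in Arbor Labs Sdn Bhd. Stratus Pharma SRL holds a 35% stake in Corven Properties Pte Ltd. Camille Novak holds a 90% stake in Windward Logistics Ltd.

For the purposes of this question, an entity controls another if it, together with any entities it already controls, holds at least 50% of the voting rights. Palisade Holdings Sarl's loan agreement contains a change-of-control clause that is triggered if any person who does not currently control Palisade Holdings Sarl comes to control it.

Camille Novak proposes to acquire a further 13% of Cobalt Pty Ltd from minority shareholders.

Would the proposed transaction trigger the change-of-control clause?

No

The purchase changes only Camille's holdings, so Camille is the only person who could newly come to control Palisade.
Camille holds 100% of Arbor, so Camille controls Arbor.
Arbor holds 83% of Palisade, so Camille controls Palisade.
So Camille already controls Palisade before the transaction.
After the purchase, Camille's direct stake in Cobalt rises to 25% + 13% = 38%.
Camille controlled Palisade already, so this is not a new person acquiring control; every other person's position is unchanged or reduced.
No new person acquires control, so the clause is not triggered.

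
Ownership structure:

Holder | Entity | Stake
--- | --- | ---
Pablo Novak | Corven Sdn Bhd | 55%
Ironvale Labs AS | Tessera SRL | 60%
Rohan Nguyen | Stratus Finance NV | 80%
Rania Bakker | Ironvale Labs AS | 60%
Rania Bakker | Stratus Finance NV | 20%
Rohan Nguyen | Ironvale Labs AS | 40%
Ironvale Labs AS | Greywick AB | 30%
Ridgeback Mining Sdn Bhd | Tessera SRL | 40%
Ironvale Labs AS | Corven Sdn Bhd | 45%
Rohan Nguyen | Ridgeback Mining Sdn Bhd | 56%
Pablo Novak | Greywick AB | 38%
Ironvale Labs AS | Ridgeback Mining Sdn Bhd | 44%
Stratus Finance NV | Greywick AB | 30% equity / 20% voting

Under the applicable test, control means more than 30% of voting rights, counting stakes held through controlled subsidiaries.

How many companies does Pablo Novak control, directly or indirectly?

2

Pablo holds 38% of Greywick, so Pablo controls Greywick.
Pablo holds 55% of Corven, so Pablo controls Corven.
No other company's threshold is met.
Pablo controls 2 companies.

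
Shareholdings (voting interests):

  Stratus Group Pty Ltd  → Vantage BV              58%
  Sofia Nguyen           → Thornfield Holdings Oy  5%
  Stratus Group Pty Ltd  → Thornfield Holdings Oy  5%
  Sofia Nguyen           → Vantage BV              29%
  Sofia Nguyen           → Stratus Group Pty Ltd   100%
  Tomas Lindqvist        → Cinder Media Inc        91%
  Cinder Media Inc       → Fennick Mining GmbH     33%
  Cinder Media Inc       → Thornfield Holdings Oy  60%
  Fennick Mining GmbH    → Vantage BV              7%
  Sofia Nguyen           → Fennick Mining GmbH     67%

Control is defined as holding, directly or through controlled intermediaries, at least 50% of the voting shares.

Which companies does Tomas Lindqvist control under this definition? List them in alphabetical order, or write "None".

Cinder Media Inc, Thornfield Holdings Oy

Tomas holds 91% of Cinder, so Tomas controls Cinder.
Cinder holds 60% of Thornfield, so Tomas controls Thornfield.
No other company's threshold is met.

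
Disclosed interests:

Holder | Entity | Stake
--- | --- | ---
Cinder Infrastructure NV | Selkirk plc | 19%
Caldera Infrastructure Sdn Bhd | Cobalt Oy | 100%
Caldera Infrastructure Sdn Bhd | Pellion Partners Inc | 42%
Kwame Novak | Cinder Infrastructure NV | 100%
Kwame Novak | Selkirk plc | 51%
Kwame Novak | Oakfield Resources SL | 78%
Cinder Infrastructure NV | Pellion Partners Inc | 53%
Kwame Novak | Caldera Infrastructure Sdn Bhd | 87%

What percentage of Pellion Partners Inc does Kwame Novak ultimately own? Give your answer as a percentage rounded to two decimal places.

89.54%

Kwame reaches Pellion along 2 paths.
Via Cinder: 100% × 53% = 53%.
Via Caldera: 87% × 42% = 36.54%.
Total: 53% + 36.54% = 89.54%.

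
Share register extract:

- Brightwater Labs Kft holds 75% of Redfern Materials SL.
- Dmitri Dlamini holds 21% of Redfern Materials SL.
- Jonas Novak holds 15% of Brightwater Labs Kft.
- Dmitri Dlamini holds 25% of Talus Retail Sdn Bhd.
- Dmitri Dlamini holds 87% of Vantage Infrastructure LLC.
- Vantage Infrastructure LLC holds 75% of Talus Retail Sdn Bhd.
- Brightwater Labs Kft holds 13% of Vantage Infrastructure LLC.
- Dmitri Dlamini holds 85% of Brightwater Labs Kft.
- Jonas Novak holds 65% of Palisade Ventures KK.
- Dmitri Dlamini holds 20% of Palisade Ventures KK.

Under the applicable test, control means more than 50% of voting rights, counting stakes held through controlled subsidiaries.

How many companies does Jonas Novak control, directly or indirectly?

1

Jonas holds 65% of Palisade, so Jonas controls Palisade.
No other company's threshold is met.
Jonas controls 1 company.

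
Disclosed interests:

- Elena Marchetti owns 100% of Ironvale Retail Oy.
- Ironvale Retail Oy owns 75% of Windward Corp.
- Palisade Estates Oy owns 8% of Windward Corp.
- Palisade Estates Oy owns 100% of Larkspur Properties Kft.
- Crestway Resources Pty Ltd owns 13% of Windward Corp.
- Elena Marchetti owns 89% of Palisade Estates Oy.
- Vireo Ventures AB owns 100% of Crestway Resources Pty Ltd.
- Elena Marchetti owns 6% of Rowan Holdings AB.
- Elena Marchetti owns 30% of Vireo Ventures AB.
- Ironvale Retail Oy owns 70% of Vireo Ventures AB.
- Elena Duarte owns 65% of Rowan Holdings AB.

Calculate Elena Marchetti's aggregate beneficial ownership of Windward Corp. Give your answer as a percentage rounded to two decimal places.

Elena Marchetti reaches Windward along 4 paths.
Via Ironvale: 100% × 75% = 75%.
Via Palisade: 89% × 8% = 7.12%.
Via Ironvale → Vireo → Crestway: 100% × 70% × 100% × 13% = 9.1%.
Via Vireo → Crestway: 30% × 100% × 13% = 3.9%.
Total: 75% + 7.12% + 9.1% + 3.9% = 95.12%.

95.12%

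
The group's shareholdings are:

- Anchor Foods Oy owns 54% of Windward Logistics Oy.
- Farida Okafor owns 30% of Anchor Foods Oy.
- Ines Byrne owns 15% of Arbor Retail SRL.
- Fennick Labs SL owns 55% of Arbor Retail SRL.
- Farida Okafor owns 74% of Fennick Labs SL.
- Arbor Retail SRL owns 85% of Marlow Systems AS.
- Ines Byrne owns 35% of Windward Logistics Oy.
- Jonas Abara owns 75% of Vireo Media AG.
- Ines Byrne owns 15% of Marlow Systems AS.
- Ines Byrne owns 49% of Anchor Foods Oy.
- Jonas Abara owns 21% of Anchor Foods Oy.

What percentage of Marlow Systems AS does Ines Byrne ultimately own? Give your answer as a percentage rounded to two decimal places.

27.75%

Ines reaches Marlow along 2 paths.
Direct stake: 15% = 15%.
Via Arbor: 15% × 85% = 12.75%.
Total: 15% + 12.75% = 27.75%.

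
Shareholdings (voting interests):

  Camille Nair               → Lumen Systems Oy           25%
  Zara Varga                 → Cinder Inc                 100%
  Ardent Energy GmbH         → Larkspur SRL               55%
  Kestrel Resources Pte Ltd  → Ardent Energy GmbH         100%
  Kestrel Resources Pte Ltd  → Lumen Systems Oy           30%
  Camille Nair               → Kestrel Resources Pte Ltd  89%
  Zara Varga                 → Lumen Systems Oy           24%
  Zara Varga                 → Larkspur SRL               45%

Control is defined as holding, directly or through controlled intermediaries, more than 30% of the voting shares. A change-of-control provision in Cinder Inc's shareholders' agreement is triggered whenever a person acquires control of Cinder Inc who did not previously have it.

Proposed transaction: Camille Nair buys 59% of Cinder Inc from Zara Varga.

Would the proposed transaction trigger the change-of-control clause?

Yes

The purchase adds only to Camille's holdings (Zara's stake shrinks), so Camille is the only person who could newly come to control Cinder.
Camille holds 89% of Kestrel, so Camille controls Kestrel.
Kestrel and Camille together hold 30% + 25% = 55% of Lumen, so Camille controls Lumen.
Kestrel holds 100% of Ardent, so Camille controls Ardent.
Ardent holds 55% of Larkspur, so Camille controls Larkspur.
Neither Camille nor any entity Camille controls holds any voting interest in Cinder.
So before the transaction, Camille does not control Cinder.
After the purchase, Camille holds 59% of Cinder directly, and Zara's stake falls to 41%.
Camille holds 59% of Cinder, so Camille controls Cinder.
Camille did not control Cinder before and does after, so the clause is triggered.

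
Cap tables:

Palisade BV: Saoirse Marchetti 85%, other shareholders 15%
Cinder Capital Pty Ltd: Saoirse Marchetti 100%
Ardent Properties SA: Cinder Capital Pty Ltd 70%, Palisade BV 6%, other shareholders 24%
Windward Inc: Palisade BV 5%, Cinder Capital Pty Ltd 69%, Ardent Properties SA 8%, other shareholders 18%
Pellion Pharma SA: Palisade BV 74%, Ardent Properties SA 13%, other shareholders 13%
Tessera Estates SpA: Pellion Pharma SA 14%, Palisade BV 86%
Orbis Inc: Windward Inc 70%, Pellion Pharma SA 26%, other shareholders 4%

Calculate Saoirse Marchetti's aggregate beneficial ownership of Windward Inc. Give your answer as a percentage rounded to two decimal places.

79.26%

Saoirse reaches Windward along 4 paths.
Via Palisade: 85% × 5% = 4.25%.
Via Cinder: 100% × 69% = 69%.
Via Cinder → Ardent: 100% × 70% × 8% = 5.6%.
Via Palisade → Ardent: 85% × 6% × 8% = 0.408%.
Total: 4.25% + 69% + 5.6% + 0.408% = 79.258%.
Rounded: 79.26%.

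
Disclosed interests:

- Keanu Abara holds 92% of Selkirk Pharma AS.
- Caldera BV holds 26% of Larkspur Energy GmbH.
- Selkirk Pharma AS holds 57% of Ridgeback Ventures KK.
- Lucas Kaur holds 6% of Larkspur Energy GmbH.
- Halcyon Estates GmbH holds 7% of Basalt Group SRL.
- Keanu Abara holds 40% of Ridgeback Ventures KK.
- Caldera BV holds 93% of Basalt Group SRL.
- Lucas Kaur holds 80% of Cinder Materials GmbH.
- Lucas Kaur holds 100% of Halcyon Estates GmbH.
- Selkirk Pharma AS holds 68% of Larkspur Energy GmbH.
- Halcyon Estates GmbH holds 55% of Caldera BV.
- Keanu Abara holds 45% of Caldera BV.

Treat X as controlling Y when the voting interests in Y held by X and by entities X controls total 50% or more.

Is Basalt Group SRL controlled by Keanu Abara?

No

Keanu holds 92% of Selkirk, so Keanu controls Selkirk.
Selkirk holds 68% of Larkspur, so Keanu controls Larkspur.
Selkirk and Keanu together hold 57% + 40% = 97% of Ridgeback, so Keanu controls Ridgeback.
Neither Keanu nor any entity Keanu controls holds any voting interest in Basalt.
So Keanu does not control Basalt.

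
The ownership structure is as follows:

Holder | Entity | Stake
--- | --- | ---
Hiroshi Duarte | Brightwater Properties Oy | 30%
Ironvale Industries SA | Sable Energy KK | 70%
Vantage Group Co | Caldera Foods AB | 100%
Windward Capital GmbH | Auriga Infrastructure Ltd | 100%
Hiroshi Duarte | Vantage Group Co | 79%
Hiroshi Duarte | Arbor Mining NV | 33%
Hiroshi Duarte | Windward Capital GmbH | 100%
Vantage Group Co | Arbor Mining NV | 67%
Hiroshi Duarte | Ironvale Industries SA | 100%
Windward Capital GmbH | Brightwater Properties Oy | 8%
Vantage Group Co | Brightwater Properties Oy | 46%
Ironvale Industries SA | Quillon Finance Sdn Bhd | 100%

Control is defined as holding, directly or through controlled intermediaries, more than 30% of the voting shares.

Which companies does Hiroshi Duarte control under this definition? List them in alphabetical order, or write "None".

Hiroshi holds 100% of Windward, so Hiroshi controls Windward.
Hiroshi holds 79% of Vantage, so Hiroshi controls Vantage.
Hiroshi holds 100% of Ironvale, so Hiroshi controls Ironvale.
Windward holds 100% of Auriga, so Hiroshi controls Auriga.
Windward and Hiroshi and Vantage together hold 8% + 30% + 46% = 84% of Brightwater, so Hiroshi controls Brightwater.
Ironvale holds 70% of Sable, so Hiroshi controls Sable.
Vantage and Hiroshi together hold 67% + 33% = 100% of Arbor, so Hiroshi controls Arbor.
Ironvale holds 100% of Quillon, so Hiroshi controls Quillon.
Vantage holds 100% of Caldera, so Hiroshi controls Caldera.

Arbor Mining NV, Auriga Infrastructure Ltd, Brightwater Properties Oy, Caldera Foods AB, Ironvale Industries SA, Quillon Finance Sdn Bhd, Sable Energy KK, Vantage Group Co, Windward Capital GmbH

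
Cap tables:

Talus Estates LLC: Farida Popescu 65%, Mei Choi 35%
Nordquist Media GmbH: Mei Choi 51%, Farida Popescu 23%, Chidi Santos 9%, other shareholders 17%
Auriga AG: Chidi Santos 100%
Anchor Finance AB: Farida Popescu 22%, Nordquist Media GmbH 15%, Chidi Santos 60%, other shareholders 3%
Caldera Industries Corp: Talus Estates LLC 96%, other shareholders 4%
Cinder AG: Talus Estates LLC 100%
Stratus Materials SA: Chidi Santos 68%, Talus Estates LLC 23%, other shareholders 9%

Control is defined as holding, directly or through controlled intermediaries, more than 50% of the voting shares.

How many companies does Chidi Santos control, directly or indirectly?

3

Chidi holds 100% of Auriga, so Chidi controls Auriga.
Chidi holds 60% of Anchor, so Chidi controls Anchor.
Chidi holds 68% of Stratus, so Chidi controls Stratus.
No other company's threshold is met.
Chidi controls 3 companies.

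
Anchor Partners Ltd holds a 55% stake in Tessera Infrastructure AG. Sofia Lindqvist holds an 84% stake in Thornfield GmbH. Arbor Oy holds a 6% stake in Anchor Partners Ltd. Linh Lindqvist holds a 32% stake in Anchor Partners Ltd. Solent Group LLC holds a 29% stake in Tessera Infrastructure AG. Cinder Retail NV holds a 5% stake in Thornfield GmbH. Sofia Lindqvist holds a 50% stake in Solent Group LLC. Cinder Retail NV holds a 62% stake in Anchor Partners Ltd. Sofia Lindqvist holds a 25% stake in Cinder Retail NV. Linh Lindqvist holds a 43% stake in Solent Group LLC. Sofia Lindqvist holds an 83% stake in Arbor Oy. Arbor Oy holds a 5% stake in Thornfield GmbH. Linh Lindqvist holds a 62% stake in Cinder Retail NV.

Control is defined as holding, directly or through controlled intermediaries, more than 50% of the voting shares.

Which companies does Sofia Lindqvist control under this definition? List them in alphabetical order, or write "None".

Arbor Oy, Thornfield GmbH

Sofia holds 83% of Arbor, so Sofia controls Arbor.
Sofia and Arbor together hold 84% + 5% = 89% of Thornfield, so Sofia controls Thornfield.
No other company's threshold is met.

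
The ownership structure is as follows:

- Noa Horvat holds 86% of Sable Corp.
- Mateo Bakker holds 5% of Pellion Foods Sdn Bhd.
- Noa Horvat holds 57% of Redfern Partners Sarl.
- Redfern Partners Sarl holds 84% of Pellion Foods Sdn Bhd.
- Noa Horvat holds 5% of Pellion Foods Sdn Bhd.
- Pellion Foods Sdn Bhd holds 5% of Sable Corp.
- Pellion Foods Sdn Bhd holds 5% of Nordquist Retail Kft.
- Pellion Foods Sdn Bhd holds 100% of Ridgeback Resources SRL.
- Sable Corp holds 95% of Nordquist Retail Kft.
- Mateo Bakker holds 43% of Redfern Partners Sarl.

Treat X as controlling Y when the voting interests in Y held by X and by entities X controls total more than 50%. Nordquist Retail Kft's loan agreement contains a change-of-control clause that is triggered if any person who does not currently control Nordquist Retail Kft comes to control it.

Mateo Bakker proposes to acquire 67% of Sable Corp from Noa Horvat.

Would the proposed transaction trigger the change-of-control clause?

Yes

The purchase adds only to Mateo's holdings (Noa's stake shrinks), so Mateo is the only person who could newly come to control Nordquist.
Mateo's largest direct stake is 43% in Redfern, which does not meet the threshold, so Mateo controls no company.
Neither Mateo nor any entity Mateo controls holds any voting interest in Nordquist.
So before the transaction, Mateo does not control Nordquist.
After the purchase, Mateo holds 67% of Sable directly, and Noa's stake falls to 19%.
Mateo holds 67% of Sable, so Mateo controls Sable.
Sable holds 95% of Nordquist, so Mateo controls Nordquist.
Mateo did not control Nordquist before and does after, so the clause is triggered.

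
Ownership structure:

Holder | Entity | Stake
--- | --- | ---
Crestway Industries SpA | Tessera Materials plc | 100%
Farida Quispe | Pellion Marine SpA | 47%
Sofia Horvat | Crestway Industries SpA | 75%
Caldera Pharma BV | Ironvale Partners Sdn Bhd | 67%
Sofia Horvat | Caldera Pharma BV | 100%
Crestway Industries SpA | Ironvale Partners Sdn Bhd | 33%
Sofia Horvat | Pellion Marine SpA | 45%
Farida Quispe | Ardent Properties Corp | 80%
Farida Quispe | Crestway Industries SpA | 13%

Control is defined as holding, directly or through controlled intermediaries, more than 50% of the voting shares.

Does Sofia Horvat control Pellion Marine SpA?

No

Sofia holds 100% of Caldera, so Sofia controls Caldera.
Sofia holds 75% of Crestway, so Sofia controls Crestway.
Caldera and Crestway together hold 67% + 33% = 100% of Ironvale, so Sofia controls Ironvale.
Crestway holds 100% of Tessera, so Sofia controls Tessera.
In Pellion, Sofia's side holds only 45%, not > 50%.
So Sofia does not control Pellion.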